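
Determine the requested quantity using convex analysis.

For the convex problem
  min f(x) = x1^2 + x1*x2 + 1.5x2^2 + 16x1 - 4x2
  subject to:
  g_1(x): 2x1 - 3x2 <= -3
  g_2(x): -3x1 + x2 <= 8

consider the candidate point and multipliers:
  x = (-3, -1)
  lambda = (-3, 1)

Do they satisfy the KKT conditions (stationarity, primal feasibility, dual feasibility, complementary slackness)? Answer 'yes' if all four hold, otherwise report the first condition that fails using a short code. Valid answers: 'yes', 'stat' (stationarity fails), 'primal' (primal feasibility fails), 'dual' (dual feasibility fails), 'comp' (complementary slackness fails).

Gradient of f: grad f(x) = Q x + c = (9, -10)
Constraint values g_i(x) = a_i^T x - b_i:
  g_1((-3, -1)) = 0
  g_2((-3, -1)) = 0
Stationarity residual: grad f(x) + sum_i lambda_i a_i = (0, 0)
  -> stationarity OK
Primal feasibility (all g_i <= 0): OK
Dual feasibility (all lambda_i >= 0): FAILS
Complementary slackness (lambda_i * g_i(x) = 0 for all i): OK

Verdict: the first failing condition is dual_feasibility -> dual.

dual


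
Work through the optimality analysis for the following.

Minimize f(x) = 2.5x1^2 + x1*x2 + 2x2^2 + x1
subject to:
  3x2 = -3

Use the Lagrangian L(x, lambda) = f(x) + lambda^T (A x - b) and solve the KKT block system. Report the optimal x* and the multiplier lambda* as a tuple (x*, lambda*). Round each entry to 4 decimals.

Form the Lagrangian:
  L(x, lambda) = (1/2) x^T Q x + c^T x + lambda^T (A x - b)
Stationarity (grad_x L = 0): Q x + c + A^T lambda = 0.
Primal feasibility: A x = b.

This gives the KKT block system:
  [ Q   A^T ] [ x     ]   [-c ]
  [ A    0  ] [ lambda ] = [ b ]

Solving the linear system:
  x*      = (0, -1)
  lambda* = (1.3333)
  f(x*)   = 2

x* = (0, -1), lambda* = (1.3333)


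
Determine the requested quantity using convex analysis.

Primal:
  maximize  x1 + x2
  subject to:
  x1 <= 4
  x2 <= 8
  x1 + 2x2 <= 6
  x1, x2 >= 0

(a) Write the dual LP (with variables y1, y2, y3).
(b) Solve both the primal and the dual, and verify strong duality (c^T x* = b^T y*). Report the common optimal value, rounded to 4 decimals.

The standard primal-dual pair for 'max c^T x s.t. A x <= b, x >= 0' is:
  Dual:  min b^T y  s.t.  A^T y >= c,  y >= 0.

So the dual LP is:
  minimize  4y1 + 8y2 + 6y3
  subject to:
    y1 + y3 >= 1
    y2 + 2y3 >= 1
    y1, y2, y3 >= 0

Solving the primal: x* = (4, 1).
  primal value c^T x* = 5.
Solving the dual: y* = (0.5, 0, 0.5).
  dual value b^T y* = 5.
Strong duality: c^T x* = b^T y*. Confirmed.

5


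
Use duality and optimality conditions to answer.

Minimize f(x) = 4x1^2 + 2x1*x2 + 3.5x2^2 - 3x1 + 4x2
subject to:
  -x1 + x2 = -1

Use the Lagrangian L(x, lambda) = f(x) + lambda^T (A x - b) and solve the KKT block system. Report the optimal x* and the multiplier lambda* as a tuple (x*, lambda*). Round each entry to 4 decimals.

Form the Lagrangian:
  L(x, lambda) = (1/2) x^T Q x + c^T x + lambda^T (A x - b)
Stationarity (grad_x L = 0): Q x + c + A^T lambda = 0.
Primal feasibility: A x = b.

This gives the KKT block system:
  [ Q   A^T ] [ x     ]   [-c ]
  [ A    0  ] [ lambda ] = [ b ]

Solving the linear system:
  x*      = (0.4211, -0.5789)
  lambda* = (-0.7895)
  f(x*)   = -2.1842

x* = (0.4211, -0.5789), lambda* = (-0.7895)


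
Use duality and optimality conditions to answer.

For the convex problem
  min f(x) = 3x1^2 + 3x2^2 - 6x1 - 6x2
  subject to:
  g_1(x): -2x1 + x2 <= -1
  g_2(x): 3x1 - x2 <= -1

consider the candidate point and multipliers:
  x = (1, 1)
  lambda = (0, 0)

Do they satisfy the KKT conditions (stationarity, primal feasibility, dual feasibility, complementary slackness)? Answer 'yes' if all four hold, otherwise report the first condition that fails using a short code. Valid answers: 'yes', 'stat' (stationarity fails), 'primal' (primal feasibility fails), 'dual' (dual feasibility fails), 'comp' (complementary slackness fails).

Gradient of f: grad f(x) = Q x + c = (0, 0)
Constraint values g_i(x) = a_i^T x - b_i:
  g_1((1, 1)) = 0
  g_2((1, 1)) = 3
Stationarity residual: grad f(x) + sum_i lambda_i a_i = (0, 0)
  -> stationarity OK
Primal feasibility (all g_i <= 0): FAILS
Dual feasibility (all lambda_i >= 0): OK
Complementary slackness (lambda_i * g_i(x) = 0 for all i): OK

Verdict: the first failing condition is primal_feasibility -> primal.

primal


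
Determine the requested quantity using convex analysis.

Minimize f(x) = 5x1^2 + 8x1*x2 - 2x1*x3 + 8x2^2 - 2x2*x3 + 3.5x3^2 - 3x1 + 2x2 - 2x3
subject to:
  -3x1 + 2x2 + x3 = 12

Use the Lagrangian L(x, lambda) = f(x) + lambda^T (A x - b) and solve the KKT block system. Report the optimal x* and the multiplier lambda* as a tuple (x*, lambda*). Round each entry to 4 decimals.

Form the Lagrangian:
  L(x, lambda) = (1/2) x^T Q x + c^T x + lambda^T (A x - b)
Stationarity (grad_x L = 0): Q x + c + A^T lambda = 0.
Primal feasibility: A x = b.

This gives the KKT block system:
  [ Q   A^T ] [ x     ]   [-c ]
  [ A    0  ] [ lambda ] = [ b ]

Solving the linear system:
  x*      = (-2.5011, 1.8454, 0.806)
  lambda* = (-4.9531)
  f(x*)   = 34.5096

x* = (-2.5011, 1.8454, 0.806), lambda* = (-4.9531)


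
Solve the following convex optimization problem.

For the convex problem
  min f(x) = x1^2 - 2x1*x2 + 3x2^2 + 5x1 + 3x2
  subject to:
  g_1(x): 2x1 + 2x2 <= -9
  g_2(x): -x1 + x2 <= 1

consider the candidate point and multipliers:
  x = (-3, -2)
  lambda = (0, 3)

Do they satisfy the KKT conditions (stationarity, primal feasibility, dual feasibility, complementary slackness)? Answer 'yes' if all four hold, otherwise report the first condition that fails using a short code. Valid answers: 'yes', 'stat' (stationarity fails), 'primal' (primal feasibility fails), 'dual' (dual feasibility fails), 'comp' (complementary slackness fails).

Gradient of f: grad f(x) = Q x + c = (3, -3)
Constraint values g_i(x) = a_i^T x - b_i:
  g_1((-3, -2)) = -1
  g_2((-3, -2)) = 0
Stationarity residual: grad f(x) + sum_i lambda_i a_i = (0, 0)
  -> stationarity OK
Primal feasibility (all g_i <= 0): OK
Dual feasibility (all lambda_i >= 0): OK
Complementary slackness (lambda_i * g_i(x) = 0 for all i): OK

Verdict: yes, KKT holds.

yes


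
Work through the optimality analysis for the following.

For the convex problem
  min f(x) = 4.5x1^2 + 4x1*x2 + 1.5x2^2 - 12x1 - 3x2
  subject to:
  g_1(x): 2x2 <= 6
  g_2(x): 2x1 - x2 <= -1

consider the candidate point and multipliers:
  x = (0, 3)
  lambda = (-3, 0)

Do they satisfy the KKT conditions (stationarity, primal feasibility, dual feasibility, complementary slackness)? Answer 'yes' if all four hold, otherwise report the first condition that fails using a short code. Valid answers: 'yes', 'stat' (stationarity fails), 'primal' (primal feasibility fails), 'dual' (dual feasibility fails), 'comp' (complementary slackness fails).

Gradient of f: grad f(x) = Q x + c = (0, 6)
Constraint values g_i(x) = a_i^T x - b_i:
  g_1((0, 3)) = 0
  g_2((0, 3)) = -2
Stationarity residual: grad f(x) + sum_i lambda_i a_i = (0, 0)
  -> stationarity OK
Primal feasibility (all g_i <= 0): OK
Dual feasibility (all lambda_i >= 0): FAILS
Complementary slackness (lambda_i * g_i(x) = 0 for all i): OK

Verdict: the first failing condition is dual_feasibility -> dual.

dual


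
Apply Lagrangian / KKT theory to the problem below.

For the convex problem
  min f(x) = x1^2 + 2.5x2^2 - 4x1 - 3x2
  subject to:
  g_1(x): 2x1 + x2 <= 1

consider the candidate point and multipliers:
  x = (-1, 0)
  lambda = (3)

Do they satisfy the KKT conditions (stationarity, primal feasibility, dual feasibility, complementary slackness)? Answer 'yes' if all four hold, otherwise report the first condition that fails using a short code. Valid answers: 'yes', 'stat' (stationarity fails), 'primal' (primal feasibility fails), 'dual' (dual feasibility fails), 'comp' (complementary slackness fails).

Gradient of f: grad f(x) = Q x + c = (-6, -3)
Constraint values g_i(x) = a_i^T x - b_i:
  g_1((-1, 0)) = -3
Stationarity residual: grad f(x) + sum_i lambda_i a_i = (0, 0)
  -> stationarity OK
Primal feasibility (all g_i <= 0): OK
Dual feasibility (all lambda_i >= 0): OK
Complementary slackness (lambda_i * g_i(x) = 0 for all i): FAILS

Verdict: the first failing condition is complementary_slackness -> comp.

comp


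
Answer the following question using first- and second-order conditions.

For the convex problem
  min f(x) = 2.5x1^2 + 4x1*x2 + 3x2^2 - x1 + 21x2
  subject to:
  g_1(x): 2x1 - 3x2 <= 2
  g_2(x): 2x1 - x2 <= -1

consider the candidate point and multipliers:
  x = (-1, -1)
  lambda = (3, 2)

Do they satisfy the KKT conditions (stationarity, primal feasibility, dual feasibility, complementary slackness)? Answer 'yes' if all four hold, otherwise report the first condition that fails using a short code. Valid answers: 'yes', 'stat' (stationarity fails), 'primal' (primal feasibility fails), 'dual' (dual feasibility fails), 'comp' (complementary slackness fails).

Gradient of f: grad f(x) = Q x + c = (-10, 11)
Constraint values g_i(x) = a_i^T x - b_i:
  g_1((-1, -1)) = -1
  g_2((-1, -1)) = 0
Stationarity residual: grad f(x) + sum_i lambda_i a_i = (0, 0)
  -> stationarity OK
Primal feasibility (all g_i <= 0): OK
Dual feasibility (all lambda_i >= 0): OK
Complementary slackness (lambda_i * g_i(x) = 0 for all i): FAILS

Verdict: the first failing condition is complementary_slackness -> comp.

comp


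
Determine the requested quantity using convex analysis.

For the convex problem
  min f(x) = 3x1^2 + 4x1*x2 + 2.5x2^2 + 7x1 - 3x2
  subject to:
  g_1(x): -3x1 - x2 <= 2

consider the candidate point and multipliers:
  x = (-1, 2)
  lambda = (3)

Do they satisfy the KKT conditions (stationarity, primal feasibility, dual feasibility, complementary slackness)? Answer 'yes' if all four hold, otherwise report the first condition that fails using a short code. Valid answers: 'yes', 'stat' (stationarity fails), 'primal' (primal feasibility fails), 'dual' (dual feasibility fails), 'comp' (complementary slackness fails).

Gradient of f: grad f(x) = Q x + c = (9, 3)
Constraint values g_i(x) = a_i^T x - b_i:
  g_1((-1, 2)) = -1
Stationarity residual: grad f(x) + sum_i lambda_i a_i = (0, 0)
  -> stationarity OK
Primal feasibility (all g_i <= 0): OK
Dual feasibility (all lambda_i >= 0): OK
Complementary slackness (lambda_i * g_i(x) = 0 for all i): FAILS

Verdict: the first failing condition is complementary_slackness -> comp.

comp


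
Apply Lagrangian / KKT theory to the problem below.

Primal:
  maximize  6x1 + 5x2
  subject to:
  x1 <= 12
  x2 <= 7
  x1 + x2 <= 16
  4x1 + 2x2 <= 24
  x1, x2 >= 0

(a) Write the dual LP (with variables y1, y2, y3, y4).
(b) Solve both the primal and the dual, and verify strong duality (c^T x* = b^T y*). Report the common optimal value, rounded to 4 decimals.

The standard primal-dual pair for 'max c^T x s.t. A x <= b, x >= 0' is:
  Dual:  min b^T y  s.t.  A^T y >= c,  y >= 0.

So the dual LP is:
  minimize  12y1 + 7y2 + 16y3 + 24y4
  subject to:
    y1 + y3 + 4y4 >= 6
    y2 + y3 + 2y4 >= 5
    y1, y2, y3, y4 >= 0

Solving the primal: x* = (2.5, 7).
  primal value c^T x* = 50.
Solving the dual: y* = (0, 2, 0, 1.5).
  dual value b^T y* = 50.
Strong duality: c^T x* = b^T y*. Confirmed.

50


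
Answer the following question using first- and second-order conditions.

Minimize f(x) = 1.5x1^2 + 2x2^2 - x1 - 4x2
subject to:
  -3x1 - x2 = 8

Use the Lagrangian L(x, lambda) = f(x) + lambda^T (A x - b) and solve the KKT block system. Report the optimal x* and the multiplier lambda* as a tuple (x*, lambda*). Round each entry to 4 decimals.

Form the Lagrangian:
  L(x, lambda) = (1/2) x^T Q x + c^T x + lambda^T (A x - b)
Stationarity (grad_x L = 0): Q x + c + A^T lambda = 0.
Primal feasibility: A x = b.

This gives the KKT block system:
  [ Q   A^T ] [ x     ]   [-c ]
  [ A    0  ] [ lambda ] = [ b ]

Solving the linear system:
  x*      = (-2.7436, 0.2308)
  lambda* = (-3.0769)
  f(x*)   = 13.2179

x* = (-2.7436, 0.2308), lambda* = (-3.0769)


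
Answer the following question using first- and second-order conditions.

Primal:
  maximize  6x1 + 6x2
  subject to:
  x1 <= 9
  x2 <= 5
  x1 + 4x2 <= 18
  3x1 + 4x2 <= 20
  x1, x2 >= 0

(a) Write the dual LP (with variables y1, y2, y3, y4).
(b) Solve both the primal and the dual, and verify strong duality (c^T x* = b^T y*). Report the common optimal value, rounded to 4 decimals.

The standard primal-dual pair for 'max c^T x s.t. A x <= b, x >= 0' is:
  Dual:  min b^T y  s.t.  A^T y >= c,  y >= 0.

So the dual LP is:
  minimize  9y1 + 5y2 + 18y3 + 20y4
  subject to:
    y1 + y3 + 3y4 >= 6
    y2 + 4y3 + 4y4 >= 6
    y1, y2, y3, y4 >= 0

Solving the primal: x* = (6.6667, 0).
  primal value c^T x* = 40.
Solving the dual: y* = (0, 0, 0, 2).
  dual value b^T y* = 40.
Strong duality: c^T x* = b^T y*. Confirmed.

40


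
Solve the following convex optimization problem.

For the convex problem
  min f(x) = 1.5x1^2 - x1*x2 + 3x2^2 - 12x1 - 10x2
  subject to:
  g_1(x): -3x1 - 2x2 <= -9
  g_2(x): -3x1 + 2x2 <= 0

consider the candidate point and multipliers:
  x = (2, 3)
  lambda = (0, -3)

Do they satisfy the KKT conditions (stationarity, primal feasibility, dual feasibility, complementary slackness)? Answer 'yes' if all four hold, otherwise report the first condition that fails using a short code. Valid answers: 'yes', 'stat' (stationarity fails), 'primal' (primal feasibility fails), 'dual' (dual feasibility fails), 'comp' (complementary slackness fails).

Gradient of f: grad f(x) = Q x + c = (-9, 6)
Constraint values g_i(x) = a_i^T x - b_i:
  g_1((2, 3)) = -3
  g_2((2, 3)) = 0
Stationarity residual: grad f(x) + sum_i lambda_i a_i = (0, 0)
  -> stationarity OK
Primal feasibility (all g_i <= 0): OK
Dual feasibility (all lambda_i >= 0): FAILS
Complementary slackness (lambda_i * g_i(x) = 0 for all i): OK

Verdict: the first failing condition is dual_feasibility -> dual.

dual


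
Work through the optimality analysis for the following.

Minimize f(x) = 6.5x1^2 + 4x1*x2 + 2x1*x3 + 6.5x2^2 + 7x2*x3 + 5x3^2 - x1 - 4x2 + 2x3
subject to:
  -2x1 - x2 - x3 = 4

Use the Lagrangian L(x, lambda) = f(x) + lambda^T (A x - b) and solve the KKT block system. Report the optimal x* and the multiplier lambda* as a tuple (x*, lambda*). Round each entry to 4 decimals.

Form the Lagrangian:
  L(x, lambda) = (1/2) x^T Q x + c^T x + lambda^T (A x - b)
Stationarity (grad_x L = 0): Q x + c + A^T lambda = 0.
Primal feasibility: A x = b.

This gives the KKT block system:
  [ Q   A^T ] [ x     ]   [-c ]
  [ A    0  ] [ lambda ] = [ b ]

Solving the linear system:
  x*      = (-1.6276, 0.7801, -1.5249)
  lambda* = (-11.044)
  f(x*)   = 19.8167

x* = (-1.6276, 0.7801, -1.5249), lambda* = (-11.044)


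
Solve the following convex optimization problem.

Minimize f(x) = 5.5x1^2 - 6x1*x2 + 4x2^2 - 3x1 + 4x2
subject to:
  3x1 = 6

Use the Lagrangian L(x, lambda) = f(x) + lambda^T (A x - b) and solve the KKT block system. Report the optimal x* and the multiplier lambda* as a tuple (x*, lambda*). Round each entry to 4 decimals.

Form the Lagrangian:
  L(x, lambda) = (1/2) x^T Q x + c^T x + lambda^T (A x - b)
Stationarity (grad_x L = 0): Q x + c + A^T lambda = 0.
Primal feasibility: A x = b.

This gives the KKT block system:
  [ Q   A^T ] [ x     ]   [-c ]
  [ A    0  ] [ lambda ] = [ b ]

Solving the linear system:
  x*      = (2, 1)
  lambda* = (-4.3333)
  f(x*)   = 12

x* = (2, 1), lambda* = (-4.3333)


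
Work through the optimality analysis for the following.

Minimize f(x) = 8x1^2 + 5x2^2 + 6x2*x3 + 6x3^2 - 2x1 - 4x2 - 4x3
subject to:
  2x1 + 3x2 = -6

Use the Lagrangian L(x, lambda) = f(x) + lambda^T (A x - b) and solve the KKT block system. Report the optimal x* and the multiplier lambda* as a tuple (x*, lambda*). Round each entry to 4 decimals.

Form the Lagrangian:
  L(x, lambda) = (1/2) x^T Q x + c^T x + lambda^T (A x - b)
Stationarity (grad_x L = 0): Q x + c + A^T lambda = 0.
Primal feasibility: A x = b.

This gives the KKT block system:
  [ Q   A^T ] [ x     ]   [-c ]
  [ A    0  ] [ lambda ] = [ b ]

Solving the linear system:
  x*      = (-0.4535, -1.6977, 1.1822)
  lambda* = (4.6279)
  f(x*)   = 15.3682

x* = (-0.4535, -1.6977, 1.1822), lambda* = (4.6279)


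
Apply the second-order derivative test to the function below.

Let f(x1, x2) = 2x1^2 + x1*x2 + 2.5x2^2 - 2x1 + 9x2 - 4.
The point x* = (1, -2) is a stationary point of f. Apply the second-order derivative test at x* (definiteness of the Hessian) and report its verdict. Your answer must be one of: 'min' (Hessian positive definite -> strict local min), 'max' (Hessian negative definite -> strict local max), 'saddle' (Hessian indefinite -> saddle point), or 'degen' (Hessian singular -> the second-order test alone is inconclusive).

Compute the Hessian H = grad^2 f:
  H = [[4, 1], [1, 5]]
Verify stationarity: grad f(x*) = H x* + g = (0, 0).
Eigenvalues of H: 3.382, 5.618.
Both eigenvalues > 0, so H is positive definite -> x* is a strict local min.

min


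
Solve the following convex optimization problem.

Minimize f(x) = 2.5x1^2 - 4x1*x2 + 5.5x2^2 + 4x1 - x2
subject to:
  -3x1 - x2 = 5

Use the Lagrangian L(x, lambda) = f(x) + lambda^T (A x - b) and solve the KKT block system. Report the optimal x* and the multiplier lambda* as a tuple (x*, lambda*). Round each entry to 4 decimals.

Form the Lagrangian:
  L(x, lambda) = (1/2) x^T Q x + c^T x + lambda^T (A x - b)
Stationarity (grad_x L = 0): Q x + c + A^T lambda = 0.
Primal feasibility: A x = b.

This gives the KKT block system:
  [ Q   A^T ] [ x     ]   [-c ]
  [ A    0  ] [ lambda ] = [ b ]

Solving the linear system:
  x*      = (-1.5, -0.5)
  lambda* = (-0.5)
  f(x*)   = -1.5

x* = (-1.5, -0.5), lambda* = (-0.5)


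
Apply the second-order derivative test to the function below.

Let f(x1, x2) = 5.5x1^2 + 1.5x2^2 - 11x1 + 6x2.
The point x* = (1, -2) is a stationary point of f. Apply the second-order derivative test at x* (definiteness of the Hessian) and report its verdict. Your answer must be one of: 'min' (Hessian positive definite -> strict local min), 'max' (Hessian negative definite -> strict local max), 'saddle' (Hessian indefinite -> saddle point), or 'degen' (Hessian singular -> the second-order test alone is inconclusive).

Compute the Hessian H = grad^2 f:
  H = [[11, 0], [0, 3]]
Verify stationarity: grad f(x*) = H x* + g = (0, 0).
Eigenvalues of H: 3, 11.
Both eigenvalues > 0, so H is positive definite -> x* is a strict local min.

min


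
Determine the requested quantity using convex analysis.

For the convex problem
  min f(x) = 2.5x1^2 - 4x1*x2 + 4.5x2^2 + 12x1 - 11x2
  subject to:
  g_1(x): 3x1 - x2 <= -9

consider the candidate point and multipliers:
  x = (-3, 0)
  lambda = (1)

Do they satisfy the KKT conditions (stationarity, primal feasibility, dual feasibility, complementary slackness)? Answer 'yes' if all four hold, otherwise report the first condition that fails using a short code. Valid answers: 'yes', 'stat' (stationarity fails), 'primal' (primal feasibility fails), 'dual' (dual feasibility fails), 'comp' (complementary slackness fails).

Gradient of f: grad f(x) = Q x + c = (-3, 1)
Constraint values g_i(x) = a_i^T x - b_i:
  g_1((-3, 0)) = 0
Stationarity residual: grad f(x) + sum_i lambda_i a_i = (0, 0)
  -> stationarity OK
Primal feasibility (all g_i <= 0): OK
Dual feasibility (all lambda_i >= 0): OK
Complementary slackness (lambda_i * g_i(x) = 0 for all i): OK

Verdict: yes, KKT holds.

yes


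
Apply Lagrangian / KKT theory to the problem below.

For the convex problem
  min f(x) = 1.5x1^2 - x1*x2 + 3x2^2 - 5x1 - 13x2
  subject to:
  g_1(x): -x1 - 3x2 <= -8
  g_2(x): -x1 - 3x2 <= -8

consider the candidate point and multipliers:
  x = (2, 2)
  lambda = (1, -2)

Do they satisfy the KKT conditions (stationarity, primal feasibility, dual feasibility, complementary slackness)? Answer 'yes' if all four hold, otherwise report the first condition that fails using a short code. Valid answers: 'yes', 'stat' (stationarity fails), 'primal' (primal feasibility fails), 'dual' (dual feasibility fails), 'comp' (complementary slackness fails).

Gradient of f: grad f(x) = Q x + c = (-1, -3)
Constraint values g_i(x) = a_i^T x - b_i:
  g_1((2, 2)) = 0
  g_2((2, 2)) = 0
Stationarity residual: grad f(x) + sum_i lambda_i a_i = (0, 0)
  -> stationarity OK
Primal feasibility (all g_i <= 0): OK
Dual feasibility (all lambda_i >= 0): FAILS
Complementary slackness (lambda_i * g_i(x) = 0 for all i): OK

Verdict: the first failing condition is dual_feasibility -> dual.

dual


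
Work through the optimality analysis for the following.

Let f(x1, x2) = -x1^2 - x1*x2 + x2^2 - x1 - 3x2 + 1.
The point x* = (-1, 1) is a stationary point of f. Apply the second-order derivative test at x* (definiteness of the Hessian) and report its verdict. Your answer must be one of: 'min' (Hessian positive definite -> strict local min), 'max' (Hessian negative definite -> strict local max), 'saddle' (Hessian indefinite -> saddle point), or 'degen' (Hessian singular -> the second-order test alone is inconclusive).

Compute the Hessian H = grad^2 f:
  H = [[-2, -1], [-1, 2]]
Verify stationarity: grad f(x*) = H x* + g = (0, 0).
Eigenvalues of H: -2.2361, 2.2361.
Eigenvalues have mixed signs, so H is indefinite -> x* is a saddle point.

saddle


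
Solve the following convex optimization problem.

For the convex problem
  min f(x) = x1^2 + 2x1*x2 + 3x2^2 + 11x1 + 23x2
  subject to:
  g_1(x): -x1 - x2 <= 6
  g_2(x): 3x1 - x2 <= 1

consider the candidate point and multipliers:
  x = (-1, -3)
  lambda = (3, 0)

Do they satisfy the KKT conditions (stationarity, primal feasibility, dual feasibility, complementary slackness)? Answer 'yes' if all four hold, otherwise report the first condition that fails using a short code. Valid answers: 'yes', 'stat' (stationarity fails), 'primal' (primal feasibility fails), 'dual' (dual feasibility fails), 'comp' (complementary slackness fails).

Gradient of f: grad f(x) = Q x + c = (3, 3)
Constraint values g_i(x) = a_i^T x - b_i:
  g_1((-1, -3)) = -2
  g_2((-1, -3)) = -1
Stationarity residual: grad f(x) + sum_i lambda_i a_i = (0, 0)
  -> stationarity OK
Primal feasibility (all g_i <= 0): OK
Dual feasibility (all lambda_i >= 0): OK
Complementary slackness (lambda_i * g_i(x) = 0 for all i): FAILS

Verdict: the first failing condition is complementary_slackness -> comp.

comp


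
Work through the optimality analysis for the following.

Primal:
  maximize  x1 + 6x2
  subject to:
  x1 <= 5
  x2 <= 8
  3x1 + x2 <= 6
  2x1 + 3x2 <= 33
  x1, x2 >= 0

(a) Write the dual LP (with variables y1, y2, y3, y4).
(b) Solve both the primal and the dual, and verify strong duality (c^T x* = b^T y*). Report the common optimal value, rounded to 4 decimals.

The standard primal-dual pair for 'max c^T x s.t. A x <= b, x >= 0' is:
  Dual:  min b^T y  s.t.  A^T y >= c,  y >= 0.

So the dual LP is:
  minimize  5y1 + 8y2 + 6y3 + 33y4
  subject to:
    y1 + 3y3 + 2y4 >= 1
    y2 + y3 + 3y4 >= 6
    y1, y2, y3, y4 >= 0

Solving the primal: x* = (0, 6).
  primal value c^T x* = 36.
Solving the dual: y* = (0, 0, 6, 0).
  dual value b^T y* = 36.
Strong duality: c^T x* = b^T y*. Confirmed.

36


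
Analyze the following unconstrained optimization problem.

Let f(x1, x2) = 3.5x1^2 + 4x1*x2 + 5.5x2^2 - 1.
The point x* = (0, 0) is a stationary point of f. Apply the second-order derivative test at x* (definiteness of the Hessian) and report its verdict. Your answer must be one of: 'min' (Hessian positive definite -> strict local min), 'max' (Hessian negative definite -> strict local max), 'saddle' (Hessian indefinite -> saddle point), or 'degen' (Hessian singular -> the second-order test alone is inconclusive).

Compute the Hessian H = grad^2 f:
  H = [[7, 4], [4, 11]]
Verify stationarity: grad f(x*) = H x* + g = (0, 0).
Eigenvalues of H: 4.5279, 13.4721.
Both eigenvalues > 0, so H is positive definite -> x* is a strict local min.

min


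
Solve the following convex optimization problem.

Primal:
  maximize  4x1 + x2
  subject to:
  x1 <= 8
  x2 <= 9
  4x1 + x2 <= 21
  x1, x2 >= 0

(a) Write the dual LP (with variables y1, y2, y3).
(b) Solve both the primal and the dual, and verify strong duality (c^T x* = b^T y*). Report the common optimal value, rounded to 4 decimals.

The standard primal-dual pair for 'max c^T x s.t. A x <= b, x >= 0' is:
  Dual:  min b^T y  s.t.  A^T y >= c,  y >= 0.

So the dual LP is:
  minimize  8y1 + 9y2 + 21y3
  subject to:
    y1 + 4y3 >= 4
    y2 + y3 >= 1
    y1, y2, y3 >= 0

Solving the primal: x* = (5.25, 0).
  primal value c^T x* = 21.
Solving the dual: y* = (0, 0, 1).
  dual value b^T y* = 21.
Strong duality: c^T x* = b^T y*. Confirmed.

21


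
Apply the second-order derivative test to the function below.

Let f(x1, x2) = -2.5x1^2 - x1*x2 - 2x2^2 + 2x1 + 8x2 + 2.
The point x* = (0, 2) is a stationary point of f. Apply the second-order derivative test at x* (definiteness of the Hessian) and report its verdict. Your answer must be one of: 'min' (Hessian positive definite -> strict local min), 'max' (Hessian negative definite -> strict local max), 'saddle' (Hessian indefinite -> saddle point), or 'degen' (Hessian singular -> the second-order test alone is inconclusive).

Compute the Hessian H = grad^2 f:
  H = [[-5, -1], [-1, -4]]
Verify stationarity: grad f(x*) = H x* + g = (0, 0).
Eigenvalues of H: -5.618, -3.382.
Both eigenvalues < 0, so H is negative definite -> x* is a strict local max.

max


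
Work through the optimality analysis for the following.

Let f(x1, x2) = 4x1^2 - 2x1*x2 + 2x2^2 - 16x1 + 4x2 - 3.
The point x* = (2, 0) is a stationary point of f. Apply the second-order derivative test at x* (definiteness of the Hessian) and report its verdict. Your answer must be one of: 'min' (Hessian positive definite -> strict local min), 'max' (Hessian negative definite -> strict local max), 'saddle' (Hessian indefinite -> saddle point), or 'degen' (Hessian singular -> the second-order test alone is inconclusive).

Compute the Hessian H = grad^2 f:
  H = [[8, -2], [-2, 4]]
Verify stationarity: grad f(x*) = H x* + g = (0, 0).
Eigenvalues of H: 3.1716, 8.8284.
Both eigenvalues > 0, so H is positive definite -> x* is a strict local min.

min


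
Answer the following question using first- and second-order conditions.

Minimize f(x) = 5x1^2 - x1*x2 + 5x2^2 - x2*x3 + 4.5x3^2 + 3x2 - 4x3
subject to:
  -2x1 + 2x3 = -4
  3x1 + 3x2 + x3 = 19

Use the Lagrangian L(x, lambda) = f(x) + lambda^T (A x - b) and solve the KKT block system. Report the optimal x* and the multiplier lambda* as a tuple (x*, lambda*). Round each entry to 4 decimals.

Form the Lagrangian:
  L(x, lambda) = (1/2) x^T Q x + c^T x + lambda^T (A x - b)
Stationarity (grad_x L = 0): Q x + c + A^T lambda = 0.
Primal feasibility: A x = b.

This gives the KKT block system:
  [ Q   A^T ] [ x     ]   [-c ]
  [ A    0  ] [ lambda ] = [ b ]

Solving the linear system:
  x*      = (3.2296, 2.6939, 1.2296)
  lambda* = (2.0607, -8.4934)
  f(x*)   = 86.3905

x* = (3.2296, 2.6939, 1.2296), lambda* = (2.0607, -8.4934)


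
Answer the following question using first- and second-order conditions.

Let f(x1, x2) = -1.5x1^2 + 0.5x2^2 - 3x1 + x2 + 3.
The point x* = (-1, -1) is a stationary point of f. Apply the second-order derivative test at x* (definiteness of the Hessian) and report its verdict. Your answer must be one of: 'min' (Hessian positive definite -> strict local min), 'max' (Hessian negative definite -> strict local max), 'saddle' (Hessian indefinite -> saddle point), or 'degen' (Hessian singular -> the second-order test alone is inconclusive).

Compute the Hessian H = grad^2 f:
  H = [[-3, 0], [0, 1]]
Verify stationarity: grad f(x*) = H x* + g = (0, 0).
Eigenvalues of H: -3, 1.
Eigenvalues have mixed signs, so H is indefinite -> x* is a saddle point.

saddle


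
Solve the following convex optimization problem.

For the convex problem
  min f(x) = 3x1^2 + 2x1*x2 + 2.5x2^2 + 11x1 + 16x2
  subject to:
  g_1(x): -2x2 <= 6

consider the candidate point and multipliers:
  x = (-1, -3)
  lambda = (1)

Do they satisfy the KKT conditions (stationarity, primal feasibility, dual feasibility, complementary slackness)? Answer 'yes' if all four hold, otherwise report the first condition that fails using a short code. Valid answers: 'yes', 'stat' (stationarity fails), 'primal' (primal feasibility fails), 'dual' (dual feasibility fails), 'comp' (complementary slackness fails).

Gradient of f: grad f(x) = Q x + c = (-1, -1)
Constraint values g_i(x) = a_i^T x - b_i:
  g_1((-1, -3)) = 0
Stationarity residual: grad f(x) + sum_i lambda_i a_i = (-1, -3)
  -> stationarity FAILS
Primal feasibility (all g_i <= 0): OK
Dual feasibility (all lambda_i >= 0): OK
Complementary slackness (lambda_i * g_i(x) = 0 for all i): OK

Verdict: the first failing condition is stationarity -> stat.

stat


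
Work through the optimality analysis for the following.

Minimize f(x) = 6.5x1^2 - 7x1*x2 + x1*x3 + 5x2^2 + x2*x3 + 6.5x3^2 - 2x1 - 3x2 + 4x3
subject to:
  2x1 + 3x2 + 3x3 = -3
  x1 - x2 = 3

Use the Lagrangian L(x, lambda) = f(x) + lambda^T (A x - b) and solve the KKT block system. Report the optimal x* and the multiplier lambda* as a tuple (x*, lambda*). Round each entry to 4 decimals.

Form the Lagrangian:
  L(x, lambda) = (1/2) x^T Q x + c^T x + lambda^T (A x - b)
Stationarity (grad_x L = 0): Q x + c + A^T lambda = 0.
Primal feasibility: A x = b.

This gives the KKT block system:
  [ Q   A^T ] [ x     ]   [-c ]
  [ A    0  ] [ lambda ] = [ b ]

Solving the linear system:
  x*      = (1.4306, -1.5694, -0.3844)
  lambda* = (0.3786, -27.9566)
  f(x*)   = 42.6575

x* = (1.4306, -1.5694, -0.3844), lambda* = (0.3786, -27.9566)


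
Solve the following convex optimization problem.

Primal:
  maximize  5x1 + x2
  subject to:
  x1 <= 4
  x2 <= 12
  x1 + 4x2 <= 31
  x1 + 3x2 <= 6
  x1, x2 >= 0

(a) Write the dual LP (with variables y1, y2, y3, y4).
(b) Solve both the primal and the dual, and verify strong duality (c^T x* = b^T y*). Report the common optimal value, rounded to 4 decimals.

The standard primal-dual pair for 'max c^T x s.t. A x <= b, x >= 0' is:
  Dual:  min b^T y  s.t.  A^T y >= c,  y >= 0.

So the dual LP is:
  minimize  4y1 + 12y2 + 31y3 + 6y4
  subject to:
    y1 + y3 + y4 >= 5
    y2 + 4y3 + 3y4 >= 1
    y1, y2, y3, y4 >= 0

Solving the primal: x* = (4, 0.6667).
  primal value c^T x* = 20.6667.
Solving the dual: y* = (4.6667, 0, 0, 0.3333).
  dual value b^T y* = 20.6667.
Strong duality: c^T x* = b^T y*. Confirmed.

20.6667


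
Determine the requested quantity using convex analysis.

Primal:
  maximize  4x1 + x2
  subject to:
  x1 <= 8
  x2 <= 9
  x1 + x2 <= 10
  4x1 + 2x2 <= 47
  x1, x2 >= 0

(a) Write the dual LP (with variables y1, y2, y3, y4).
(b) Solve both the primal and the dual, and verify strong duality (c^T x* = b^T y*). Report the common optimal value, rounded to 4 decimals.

The standard primal-dual pair for 'max c^T x s.t. A x <= b, x >= 0' is:
  Dual:  min b^T y  s.t.  A^T y >= c,  y >= 0.

So the dual LP is:
  minimize  8y1 + 9y2 + 10y3 + 47y4
  subject to:
    y1 + y3 + 4y4 >= 4
    y2 + y3 + 2y4 >= 1
    y1, y2, y3, y4 >= 0

Solving the primal: x* = (8, 2).
  primal value c^T x* = 34.
Solving the dual: y* = (3, 0, 1, 0).
  dual value b^T y* = 34.
Strong duality: c^T x* = b^T y*. Confirmed.

34


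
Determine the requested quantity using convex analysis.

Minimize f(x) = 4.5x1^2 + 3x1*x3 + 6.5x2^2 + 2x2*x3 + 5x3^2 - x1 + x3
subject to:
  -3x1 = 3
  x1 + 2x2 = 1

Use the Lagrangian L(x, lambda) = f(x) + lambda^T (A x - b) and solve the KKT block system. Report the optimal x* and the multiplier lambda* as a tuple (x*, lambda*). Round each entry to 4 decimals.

Form the Lagrangian:
  L(x, lambda) = (1/2) x^T Q x + c^T x + lambda^T (A x - b)
Stationarity (grad_x L = 0): Q x + c + A^T lambda = 0.
Primal feasibility: A x = b.

This gives the KKT block system:
  [ Q   A^T ] [ x     ]   [-c ]
  [ A    0  ] [ lambda ] = [ b ]

Solving the linear system:
  x*      = (-1, 1, 0)
  lambda* = (-5.5, -6.5)
  f(x*)   = 12

x* = (-1, 1, 0), lambda* = (-5.5, -6.5)


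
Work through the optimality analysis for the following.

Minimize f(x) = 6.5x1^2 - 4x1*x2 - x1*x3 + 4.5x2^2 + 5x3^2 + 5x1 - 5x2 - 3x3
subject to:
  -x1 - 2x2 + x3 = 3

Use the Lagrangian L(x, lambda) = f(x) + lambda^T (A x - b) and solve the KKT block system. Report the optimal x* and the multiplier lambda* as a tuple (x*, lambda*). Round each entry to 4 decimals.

Form the Lagrangian:
  L(x, lambda) = (1/2) x^T Q x + c^T x + lambda^T (A x - b)
Stationarity (grad_x L = 0): Q x + c + A^T lambda = 0.
Primal feasibility: A x = b.

This gives the KKT block system:
  [ Q   A^T ] [ x     ]   [-c ]
  [ A    0  ] [ lambda ] = [ b ]

Solving the linear system:
  x*      = (-0.8824, -0.7479, 0.6218)
  lambda* = (-4.1008)
  f(x*)   = 4.8824

x* = (-0.8824, -0.7479, 0.6218), lambda* = (-4.1008)


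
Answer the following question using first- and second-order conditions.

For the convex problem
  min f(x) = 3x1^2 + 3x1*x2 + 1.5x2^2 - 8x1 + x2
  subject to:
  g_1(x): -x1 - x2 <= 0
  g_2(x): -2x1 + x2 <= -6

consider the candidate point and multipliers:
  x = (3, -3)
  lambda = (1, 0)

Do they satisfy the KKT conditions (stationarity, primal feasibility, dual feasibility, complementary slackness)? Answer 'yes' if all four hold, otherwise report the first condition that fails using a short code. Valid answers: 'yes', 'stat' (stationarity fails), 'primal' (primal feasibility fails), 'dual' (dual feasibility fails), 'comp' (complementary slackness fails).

Gradient of f: grad f(x) = Q x + c = (1, 1)
Constraint values g_i(x) = a_i^T x - b_i:
  g_1((3, -3)) = 0
  g_2((3, -3)) = -3
Stationarity residual: grad f(x) + sum_i lambda_i a_i = (0, 0)
  -> stationarity OK
Primal feasibility (all g_i <= 0): OK
Dual feasibility (all lambda_i >= 0): OK
Complementary slackness (lambda_i * g_i(x) = 0 for all i): OK

Verdict: yes, KKT holds.

yes


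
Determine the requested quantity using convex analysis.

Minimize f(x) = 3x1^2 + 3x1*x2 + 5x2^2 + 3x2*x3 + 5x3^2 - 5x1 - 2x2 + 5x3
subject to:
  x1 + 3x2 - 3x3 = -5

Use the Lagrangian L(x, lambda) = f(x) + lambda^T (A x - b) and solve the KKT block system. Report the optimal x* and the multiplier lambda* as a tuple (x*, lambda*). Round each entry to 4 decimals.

Form the Lagrangian:
  L(x, lambda) = (1/2) x^T Q x + c^T x + lambda^T (A x - b)
Stationarity (grad_x L = 0): Q x + c + A^T lambda = 0.
Primal feasibility: A x = b.

This gives the KKT block system:
  [ Q   A^T ] [ x     ]   [-c ]
  [ A    0  ] [ lambda ] = [ b ]

Solving the linear system:
  x*      = (0.939, -1.2136, 0.7661)
  lambda* = (3.0068)
  f(x*)   = 8.2983

x* = (0.939, -1.2136, 0.7661), lambda* = (3.0068)


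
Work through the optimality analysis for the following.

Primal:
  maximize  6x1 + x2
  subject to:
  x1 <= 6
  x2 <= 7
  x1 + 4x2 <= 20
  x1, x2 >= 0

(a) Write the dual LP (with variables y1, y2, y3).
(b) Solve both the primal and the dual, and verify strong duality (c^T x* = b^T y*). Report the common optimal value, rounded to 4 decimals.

The standard primal-dual pair for 'max c^T x s.t. A x <= b, x >= 0' is:
  Dual:  min b^T y  s.t.  A^T y >= c,  y >= 0.

So the dual LP is:
  minimize  6y1 + 7y2 + 20y3
  subject to:
    y1 + y3 >= 6
    y2 + 4y3 >= 1
    y1, y2, y3 >= 0

Solving the primal: x* = (6, 3.5).
  primal value c^T x* = 39.5.
Solving the dual: y* = (5.75, 0, 0.25).
  dual value b^T y* = 39.5.
Strong duality: c^T x* = b^T y*. Confirmed.

39.5


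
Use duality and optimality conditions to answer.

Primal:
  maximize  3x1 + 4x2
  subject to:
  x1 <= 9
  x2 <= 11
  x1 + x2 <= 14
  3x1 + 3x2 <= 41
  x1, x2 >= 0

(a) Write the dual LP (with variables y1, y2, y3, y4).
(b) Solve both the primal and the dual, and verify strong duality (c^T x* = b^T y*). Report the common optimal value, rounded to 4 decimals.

The standard primal-dual pair for 'max c^T x s.t. A x <= b, x >= 0' is:
  Dual:  min b^T y  s.t.  A^T y >= c,  y >= 0.

So the dual LP is:
  minimize  9y1 + 11y2 + 14y3 + 41y4
  subject to:
    y1 + y3 + 3y4 >= 3
    y2 + y3 + 3y4 >= 4
    y1, y2, y3, y4 >= 0

Solving the primal: x* = (2.6667, 11).
  primal value c^T x* = 52.
Solving the dual: y* = (0, 1, 0, 1).
  dual value b^T y* = 52.
Strong duality: c^T x* = b^T y*. Confirmed.

52


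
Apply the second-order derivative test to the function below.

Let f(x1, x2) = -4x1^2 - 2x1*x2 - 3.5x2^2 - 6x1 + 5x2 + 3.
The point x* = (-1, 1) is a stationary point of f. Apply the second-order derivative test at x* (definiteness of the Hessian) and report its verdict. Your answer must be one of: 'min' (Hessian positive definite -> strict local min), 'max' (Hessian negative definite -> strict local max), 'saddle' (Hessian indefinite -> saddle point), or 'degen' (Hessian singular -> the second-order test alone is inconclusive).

Compute the Hessian H = grad^2 f:
  H = [[-8, -2], [-2, -7]]
Verify stationarity: grad f(x*) = H x* + g = (0, 0).
Eigenvalues of H: -9.5616, -5.4384.
Both eigenvalues < 0, so H is negative definite -> x* is a strict local max.

max


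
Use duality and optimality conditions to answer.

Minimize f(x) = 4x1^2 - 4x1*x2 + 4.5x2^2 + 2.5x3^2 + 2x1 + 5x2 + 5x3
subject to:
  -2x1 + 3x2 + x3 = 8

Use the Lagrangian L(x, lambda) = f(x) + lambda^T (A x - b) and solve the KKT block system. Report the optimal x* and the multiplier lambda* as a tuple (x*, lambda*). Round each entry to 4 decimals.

Form the Lagrangian:
  L(x, lambda) = (1/2) x^T Q x + c^T x + lambda^T (A x - b)
Stationarity (grad_x L = 0): Q x + c + A^T lambda = 0.
Primal feasibility: A x = b.

This gives the KKT block system:
  [ Q   A^T ] [ x     ]   [-c ]
  [ A    0  ] [ lambda ] = [ b ]

Solving the linear system:
  x*      = (-1.5393, 1.4382, 0.6067)
  lambda* = (-8.0337)
  f(x*)   = 35.7079

x* = (-1.5393, 1.4382, 0.6067), lambda* = (-8.0337)


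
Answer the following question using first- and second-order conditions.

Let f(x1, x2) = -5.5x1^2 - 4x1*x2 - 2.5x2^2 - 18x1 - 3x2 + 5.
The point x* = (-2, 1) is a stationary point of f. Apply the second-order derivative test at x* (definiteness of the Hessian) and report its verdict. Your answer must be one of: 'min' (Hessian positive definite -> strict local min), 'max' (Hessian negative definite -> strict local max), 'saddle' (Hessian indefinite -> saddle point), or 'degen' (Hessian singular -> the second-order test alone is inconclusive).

Compute the Hessian H = grad^2 f:
  H = [[-11, -4], [-4, -5]]
Verify stationarity: grad f(x*) = H x* + g = (0, 0).
Eigenvalues of H: -13, -3.
Both eigenvalues < 0, so H is negative definite -> x* is a strict local max.

max


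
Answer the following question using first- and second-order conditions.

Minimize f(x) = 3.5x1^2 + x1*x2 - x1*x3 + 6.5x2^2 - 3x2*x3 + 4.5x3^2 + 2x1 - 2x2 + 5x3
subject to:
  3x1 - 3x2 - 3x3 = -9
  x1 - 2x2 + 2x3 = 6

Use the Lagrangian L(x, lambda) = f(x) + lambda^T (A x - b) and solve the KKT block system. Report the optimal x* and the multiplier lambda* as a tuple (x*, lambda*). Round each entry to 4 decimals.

Form the Lagrangian:
  L(x, lambda) = (1/2) x^T Q x + c^T x + lambda^T (A x - b)
Stationarity (grad_x L = 0): Q x + c + A^T lambda = 0.
Primal feasibility: A x = b.

This gives the KKT block system:
  [ Q   A^T ] [ x     ]   [-c ]
  [ A    0  ] [ lambda ] = [ b ]

Solving the linear system:
  x*      = (0.0847, 0.0636, 3.0212)
  lambda* = (3.6271, -10.5169)
  f(x*)   = 55.447

x* = (0.0847, 0.0636, 3.0212), lambda* = (3.6271, -10.5169)


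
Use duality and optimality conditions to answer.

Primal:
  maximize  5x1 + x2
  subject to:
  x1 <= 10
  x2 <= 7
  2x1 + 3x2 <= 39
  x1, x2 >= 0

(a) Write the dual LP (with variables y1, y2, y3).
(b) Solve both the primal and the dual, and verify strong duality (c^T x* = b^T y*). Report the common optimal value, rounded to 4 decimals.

The standard primal-dual pair for 'max c^T x s.t. A x <= b, x >= 0' is:
  Dual:  min b^T y  s.t.  A^T y >= c,  y >= 0.

So the dual LP is:
  minimize  10y1 + 7y2 + 39y3
  subject to:
    y1 + 2y3 >= 5
    y2 + 3y3 >= 1
    y1, y2, y3 >= 0

Solving the primal: x* = (10, 6.3333).
  primal value c^T x* = 56.3333.
Solving the dual: y* = (4.3333, 0, 0.3333).
  dual value b^T y* = 56.3333.
Strong duality: c^T x* = b^T y*. Confirmed.

56.3333


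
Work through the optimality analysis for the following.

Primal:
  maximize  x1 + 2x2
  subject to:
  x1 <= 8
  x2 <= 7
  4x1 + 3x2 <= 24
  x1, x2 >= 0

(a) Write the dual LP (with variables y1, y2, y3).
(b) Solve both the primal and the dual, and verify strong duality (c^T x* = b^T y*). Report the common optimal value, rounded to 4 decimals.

The standard primal-dual pair for 'max c^T x s.t. A x <= b, x >= 0' is:
  Dual:  min b^T y  s.t.  A^T y >= c,  y >= 0.

So the dual LP is:
  minimize  8y1 + 7y2 + 24y3
  subject to:
    y1 + 4y3 >= 1
    y2 + 3y3 >= 2
    y1, y2, y3 >= 0

Solving the primal: x* = (0.75, 7).
  primal value c^T x* = 14.75.
Solving the dual: y* = (0, 1.25, 0.25).
  dual value b^T y* = 14.75.
Strong duality: c^T x* = b^T y*. Confirmed.

14.75
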